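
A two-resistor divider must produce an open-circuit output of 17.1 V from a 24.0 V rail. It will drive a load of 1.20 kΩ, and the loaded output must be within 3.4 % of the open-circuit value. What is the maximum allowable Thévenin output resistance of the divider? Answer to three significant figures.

R_th ≤ 42.2 Ω

Loading drop = R_th/(R_th + R_L) ≤ 0.0340, so R_th ≤ R_L · ε/(1−ε) = 1.20 kΩ × 0.0340/0.9660 = 42.2 Ω.
(Any R1, R2 with R2/(R1+R2) = 0.713 and R1‖R2 ≤ 42.2 Ω will meet the spec.)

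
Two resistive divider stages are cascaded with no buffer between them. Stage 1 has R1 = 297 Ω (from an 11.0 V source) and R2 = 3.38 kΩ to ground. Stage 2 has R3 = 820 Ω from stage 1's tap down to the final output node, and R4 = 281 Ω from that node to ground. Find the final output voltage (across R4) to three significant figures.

Stage 2 presents R3+R4 = 1101 Ω as a load on stage 1's tap.
Stage 1's lower leg becomes R2‖(R3+R4) = 830.5 Ω, so V_mid = 11.0 × 830.5/1127 = 8.102 V.
Stage 2 is itself unloaded: V_out = V_mid × R4/(R3+R4) = 8.102 × 281/1101 = 2.07 V.

V_out ≈ 2.07 V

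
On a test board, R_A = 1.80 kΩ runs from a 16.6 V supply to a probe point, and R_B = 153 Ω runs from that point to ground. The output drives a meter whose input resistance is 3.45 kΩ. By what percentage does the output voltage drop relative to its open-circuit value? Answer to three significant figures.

The divider's output (Thévenin) resistance is R_A‖R_B = 141.0 Ω.
Fractional drop under load = R_th/(R_th + R_L) = 141.0 / (141.0 + 3450) = 0.03927.
So the output falls by 3.93 %.

3.93 %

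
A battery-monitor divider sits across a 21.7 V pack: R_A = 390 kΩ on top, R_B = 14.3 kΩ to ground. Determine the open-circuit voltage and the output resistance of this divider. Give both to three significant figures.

V_th = 0.768 V, R_th = 13.8 kΩ

V_th is the open-circuit tap voltage: 21.7 × 14.3/(390 + 14.3) = 0.768 V.
With the supply zeroed, R_A and R_B appear in parallel from the tap: R_th = R_A‖R_B = (390 × 14.3)/404.3 = 13.8 kΩ.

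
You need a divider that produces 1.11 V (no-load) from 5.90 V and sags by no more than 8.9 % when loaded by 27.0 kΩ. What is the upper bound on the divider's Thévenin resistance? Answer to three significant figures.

Loading drop = R_th/(R_th + R_L) ≤ 0.0890, so R_th ≤ R_L · ε/(1−ε) = 27.0 kΩ × 0.0890/0.9110 = 2.64 kΩ.
(Any R1, R2 with R2/(R1+R2) = 0.188 and R1‖R2 ≤ 2.64 kΩ will meet the spec.)

R_th ≤ 2.64 kΩ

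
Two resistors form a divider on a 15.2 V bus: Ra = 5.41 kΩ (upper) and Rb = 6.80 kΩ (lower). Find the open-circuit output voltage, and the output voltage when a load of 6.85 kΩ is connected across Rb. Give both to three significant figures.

Open-circuit: V = 15.2 × 6.80/(5.41 + 6.80) = 8.47 V.
With the load, Rb becomes Rb‖R_L = 3.412 kΩ, so V = 15.2 × 3.412/8.822 = 5.88 V.

Unloaded: 8.47 V; loaded: 5.88 V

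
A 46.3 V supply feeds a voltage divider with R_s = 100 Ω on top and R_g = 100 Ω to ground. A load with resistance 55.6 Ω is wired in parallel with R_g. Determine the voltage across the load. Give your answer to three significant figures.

The load sits in parallel with R_g: R_g‖R_L = (100 × 55.6) / (100 + 55.6) = 35.73 Ω.
V_out = 46.3 × 35.73 / (100 + 35.73) = 46.3 × 35.73/135.7 = 12.2 V.
(Unloaded it would have been 23.1 V.)

V_out ≈ 12.2 V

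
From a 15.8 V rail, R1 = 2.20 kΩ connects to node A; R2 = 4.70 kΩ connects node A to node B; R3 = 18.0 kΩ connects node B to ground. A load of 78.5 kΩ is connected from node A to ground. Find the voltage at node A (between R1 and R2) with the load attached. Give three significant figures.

Below node A the series string R2+R3 = 22.70 kΩ sits in parallel with the 78.5 kΩ load: 17.61 kΩ.
V_A = 15.8 × 17.61/(2.20 + 17.61) = 14.0 V.

V ≈ 14.0 V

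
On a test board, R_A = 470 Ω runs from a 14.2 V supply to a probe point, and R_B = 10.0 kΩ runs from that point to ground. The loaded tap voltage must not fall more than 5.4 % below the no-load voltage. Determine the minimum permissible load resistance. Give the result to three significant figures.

Output resistance R_th = R_A‖R_B = (470 × 10000)/10470 = 448.9 Ω.
The fractional drop is R_th/(R_th + R_L); requiring this ≤ 0.0540 gives R_L ≥ R_th(1/0.0540 − 1) = 448.9 × 17.52 = 7.86 kΩ.

R_L(min) ≈ 7.86 kΩ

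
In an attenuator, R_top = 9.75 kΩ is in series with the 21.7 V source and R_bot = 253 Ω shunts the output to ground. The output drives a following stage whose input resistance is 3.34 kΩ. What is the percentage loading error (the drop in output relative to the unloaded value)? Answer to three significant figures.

6.88 %

The divider's output (Thévenin) resistance is R_top‖R_bot = 246.6 Ω.
Fractional drop under load = R_th/(R_th + R_L) = 246.6 / (246.6 + 3340) = 0.06876.
So the output falls by 6.88 %.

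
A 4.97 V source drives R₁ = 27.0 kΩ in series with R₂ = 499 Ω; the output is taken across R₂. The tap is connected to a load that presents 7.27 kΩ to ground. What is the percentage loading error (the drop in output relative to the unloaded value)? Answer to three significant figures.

6.31 %

The divider's output (Thévenin) resistance is R₁‖R₂ = 489.9 Ω.
Fractional drop under load = R_th/(R_th + R_L) = 489.9 / (489.9 + 7270) = 0.06314.
So the output falls by 6.31 %.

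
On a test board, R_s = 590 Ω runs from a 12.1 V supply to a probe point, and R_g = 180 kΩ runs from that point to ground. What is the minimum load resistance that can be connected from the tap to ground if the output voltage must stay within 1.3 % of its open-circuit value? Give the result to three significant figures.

R_L(min) ≈ 44.6 kΩ

Output resistance R_th = R_s‖R_g = (590 × 180000)/180600 = 588.1 Ω.
The fractional drop is R_th/(R_th + R_L); requiring this ≤ 0.0130 gives R_L ≥ R_th(1/0.0130 − 1) = 588.1 × 75.92 = 44.6 kΩ.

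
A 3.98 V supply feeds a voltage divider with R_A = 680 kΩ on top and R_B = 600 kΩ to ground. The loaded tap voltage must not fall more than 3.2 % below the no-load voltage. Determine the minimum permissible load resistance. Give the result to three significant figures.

R_L(min) ≈ 9.64 MΩ

Output resistance R_th = R_A‖R_B = (680 × 600)/1280 = 318.8 kΩ.
The fractional drop is R_th/(R_th + R_L); requiring this ≤ 0.0320 gives R_L ≥ R_th(1/0.0320 − 1) = 318.8 × 30.25 = 9.64 MΩ.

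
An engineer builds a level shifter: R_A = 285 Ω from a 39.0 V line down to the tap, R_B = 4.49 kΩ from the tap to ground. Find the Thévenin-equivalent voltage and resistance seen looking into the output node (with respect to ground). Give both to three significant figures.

V_th is the open-circuit tap voltage: 39.0 × 4490/(285 + 4490) = 36.7 V.
With the supply zeroed, R_A and R_B appear in parallel from the tap: R_th = R_A‖R_B = (285 × 4490)/4775 = 268 Ω.

V_th = 36.7 V, R_th = 268 Ω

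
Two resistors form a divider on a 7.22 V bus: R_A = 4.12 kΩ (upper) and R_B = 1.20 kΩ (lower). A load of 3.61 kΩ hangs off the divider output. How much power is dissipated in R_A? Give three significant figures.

Total resistance from the source is R_A + (R_B‖R_L) = 5.021 kΩ, so I = 7.22/5.021 kΩ = 1.438 mA.
P = I²·R_A = (1.438 mA)² × 4.12 kΩ = 8.52 mW.

P ≈ 8.52 mW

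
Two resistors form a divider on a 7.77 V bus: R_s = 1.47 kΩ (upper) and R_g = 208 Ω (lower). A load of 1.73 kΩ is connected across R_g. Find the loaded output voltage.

V_out ≈ 0.871 V

The load sits in parallel with R_g: R_g‖R_L = (208 × 1730) / (208 + 1730) = 185.7 Ω.
V_out = 7.77 × 185.7 / (1470 + 185.7) = 7.77 × 185.7/1656 = 0.871 V.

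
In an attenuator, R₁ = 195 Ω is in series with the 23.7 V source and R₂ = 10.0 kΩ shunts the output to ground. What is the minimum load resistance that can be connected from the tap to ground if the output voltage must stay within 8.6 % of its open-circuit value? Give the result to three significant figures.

Output resistance R_th = R₁‖R₂ = (195 × 10000)/10200 = 191.3 Ω.
The fractional drop is R_th/(R_th + R_L); requiring this ≤ 0.0860 gives R_L ≥ R_th(1/0.0860 − 1) = 191.3 × 10.63 = 2.03 kΩ.

R_L(min) ≈ 2.03 kΩ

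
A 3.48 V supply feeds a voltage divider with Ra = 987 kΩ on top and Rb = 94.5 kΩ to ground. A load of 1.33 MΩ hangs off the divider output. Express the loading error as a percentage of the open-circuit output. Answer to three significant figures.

6.09 %

The divider's output (Thévenin) resistance is Ra‖Rb = 86.24 kΩ.
Fractional drop under load = R_th/(R_th + R_L) = 86.24 / (86.24 + 1330) = 0.06090.
So the output falls by 6.09 %.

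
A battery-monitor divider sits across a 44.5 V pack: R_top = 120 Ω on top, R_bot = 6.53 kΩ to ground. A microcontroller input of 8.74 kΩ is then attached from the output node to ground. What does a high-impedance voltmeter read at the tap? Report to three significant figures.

V_out ≈ 43.1 V

The load sits in parallel with R_bot: R_bot‖R_L = (6530 × 8740) / (6530 + 8740) = 3738 Ω.
V_out = 44.5 × 3738 / (120 + 3738) = 44.5 × 3738/3858 = 43.1 V.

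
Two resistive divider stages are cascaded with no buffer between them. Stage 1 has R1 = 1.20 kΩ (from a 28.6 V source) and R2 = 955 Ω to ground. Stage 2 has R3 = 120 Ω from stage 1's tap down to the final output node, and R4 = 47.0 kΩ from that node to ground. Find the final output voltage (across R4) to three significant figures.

Stage 2 presents R3+R4 = 47120 Ω as a load on stage 1's tap.
Stage 1's lower leg becomes R2‖(R3+R4) = 936.0 Ω, so V_mid = 28.6 × 936.0/2136 = 12.53 V.
Stage 2 is itself unloaded: V_out = V_mid × R4/(R3+R4) = 12.53 × 47000/47120 = 12.5 V.

V_out ≈ 12.5 V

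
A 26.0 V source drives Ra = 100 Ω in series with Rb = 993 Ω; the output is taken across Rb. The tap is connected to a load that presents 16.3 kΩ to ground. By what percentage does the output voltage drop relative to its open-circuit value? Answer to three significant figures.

The divider's output (Thévenin) resistance is Ra‖Rb = 90.85 Ω.
Fractional drop under load = R_th/(R_th + R_L) = 90.85 / (90.85 + 16300) = 0.005543.
So the output falls by 0.554 %.

0.554 %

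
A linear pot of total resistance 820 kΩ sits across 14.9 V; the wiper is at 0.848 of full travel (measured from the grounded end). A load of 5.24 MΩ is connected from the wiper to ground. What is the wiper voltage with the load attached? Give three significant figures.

V ≈ 12.4 V

The wiper splits the pot into (1−α)R = 124.6 kΩ above and αR = 695.4 kΩ below.
Lower section ‖ load = 613.9 kΩ.
V_wiper = 14.9 × 613.9/(124.6 + 613.9) = 12.4 V.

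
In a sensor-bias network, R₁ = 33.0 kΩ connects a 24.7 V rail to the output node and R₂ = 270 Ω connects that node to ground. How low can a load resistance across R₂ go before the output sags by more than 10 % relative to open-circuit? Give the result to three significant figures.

R_L(min) ≈ 2.41 kΩ

Output resistance R_th = R₁‖R₂ = (33000 × 270)/33270 = 267.8 Ω.
The fractional drop is R_th/(R_th + R_L); requiring this ≤ 0.100 gives R_L ≥ R_th(1/0.100 − 1) = 267.8 × 9.000 = 2.41 kΩ.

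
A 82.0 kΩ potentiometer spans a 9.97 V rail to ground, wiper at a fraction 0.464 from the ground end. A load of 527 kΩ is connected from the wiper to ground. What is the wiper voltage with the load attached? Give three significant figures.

The wiper splits the pot into (1−α)R = 43.95 kΩ above and αR = 38.05 kΩ below.
Lower section ‖ load = 35.49 kΩ.
V_wiper = 9.97 × 35.49/(43.95 + 35.49) = 4.45 V.

V ≈ 4.45 V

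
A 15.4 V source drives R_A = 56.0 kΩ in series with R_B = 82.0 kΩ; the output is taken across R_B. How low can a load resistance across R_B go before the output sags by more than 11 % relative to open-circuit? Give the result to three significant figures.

Output resistance R_th = R_A‖R_B = (56.0 × 82.0)/138.0 = 33.28 kΩ.
The fractional drop is R_th/(R_th + R_L); requiring this ≤ 0.110 gives R_L ≥ R_th(1/0.110 − 1) = 33.28 × 8.091 = 269 kΩ.

R_L(min) ≈ 269 kΩ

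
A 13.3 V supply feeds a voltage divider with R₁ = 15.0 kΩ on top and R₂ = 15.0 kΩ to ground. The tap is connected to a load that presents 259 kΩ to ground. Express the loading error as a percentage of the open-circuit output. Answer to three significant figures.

2.81 %

The divider's output (Thévenin) resistance is R₁‖R₂ = 7.500 kΩ.
Fractional drop under load = R_th/(R_th + R_L) = 7.500 / (7.500 + 259) = 0.02814.
So the output falls by 2.81 %.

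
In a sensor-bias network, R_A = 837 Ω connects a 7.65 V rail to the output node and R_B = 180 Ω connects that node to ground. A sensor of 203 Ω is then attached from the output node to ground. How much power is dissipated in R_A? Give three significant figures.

Total resistance from the source is R_A + (R_B‖R_L) = 932.4 Ω, so I = 7.65/932.4 Ω = 8.205 mA.
P = I²·R_A = (8.205 mA)² × 837 Ω = 56.3 mW.

P ≈ 56.3 mW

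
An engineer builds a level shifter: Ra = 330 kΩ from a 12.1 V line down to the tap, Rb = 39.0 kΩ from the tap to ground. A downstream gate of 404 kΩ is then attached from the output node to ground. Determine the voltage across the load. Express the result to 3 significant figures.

The load sits in parallel with Rb: Rb‖R_L = (39.0 × 404) / (39.0 + 404) = 35.57 kΩ.
V_out = 12.1 × 35.57 / (330 + 35.57) = 12.1 × 35.57/365.6 = 1.18 V.
(Unloaded it would have been 1.28 V.)

V_out ≈ 1.18 V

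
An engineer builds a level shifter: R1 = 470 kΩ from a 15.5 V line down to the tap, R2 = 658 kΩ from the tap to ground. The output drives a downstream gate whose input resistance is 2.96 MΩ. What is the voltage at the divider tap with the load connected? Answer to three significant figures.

V_out ≈ 8.28 V

The load sits in parallel with R2: R2‖R_L = (658 × 2960) / (658 + 2960) = 538.3 kΩ.
V_out = 15.5 × 538.3 / (470 + 538.3) = 15.5 × 538.3/1008 = 8.28 V.
(Unloaded it would have been 9.04 V.)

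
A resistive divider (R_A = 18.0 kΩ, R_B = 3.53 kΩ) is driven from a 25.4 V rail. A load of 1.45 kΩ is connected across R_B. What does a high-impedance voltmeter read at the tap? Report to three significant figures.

V_out ≈ 1.37 V

The load sits in parallel with R_B: R_B‖R_L = (3.53 × 1.45) / (3.53 + 1.45) = 1.028 kΩ.
V_out = 25.4 × 1.028 / (18.0 + 1.028) = 25.4 × 1.028/19.03 = 1.37 V.
(Unloaded it would have been 4.16 V.)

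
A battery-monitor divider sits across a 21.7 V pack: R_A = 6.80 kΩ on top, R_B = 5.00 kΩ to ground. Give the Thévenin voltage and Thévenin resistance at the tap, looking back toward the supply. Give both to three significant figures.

V_th is the open-circuit tap voltage: 21.7 × 5.00/(6.80 + 5.00) = 9.19 V.
With the supply zeroed, R_A and R_B appear in parallel from the tap: R_th = R_A‖R_B = (6.80 × 5.00)/11.80 = 2.88 kΩ.

V_th = 9.19 V, R_th = 2.88 kΩ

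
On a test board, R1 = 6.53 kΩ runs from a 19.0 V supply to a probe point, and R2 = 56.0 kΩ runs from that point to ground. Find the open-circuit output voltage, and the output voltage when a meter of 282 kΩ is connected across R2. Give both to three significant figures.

Open-circuit: V = 19.0 × 56.0/(6.53 + 56.0) = 17.0 V.
With the load, R2 becomes R2‖R_L = 46.72 kΩ, so V = 19.0 × 46.72/53.25 = 16.7 V.

Unloaded: 17.0 V; loaded: 16.7 V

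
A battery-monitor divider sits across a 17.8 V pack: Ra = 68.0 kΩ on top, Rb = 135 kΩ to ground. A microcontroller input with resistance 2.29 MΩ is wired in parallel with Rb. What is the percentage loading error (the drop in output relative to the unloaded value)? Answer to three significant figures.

1.94 %

The divider's output (Thévenin) resistance is Ra‖Rb = 45.22 kΩ.
Fractional drop under load = R_th/(R_th + R_L) = 45.22 / (45.22 + 2290) = 0.01937.
So the output falls by 1.94 %.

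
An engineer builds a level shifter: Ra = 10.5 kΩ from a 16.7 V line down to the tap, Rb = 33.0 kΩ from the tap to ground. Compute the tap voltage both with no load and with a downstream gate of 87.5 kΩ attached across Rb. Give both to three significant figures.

Unloaded: 12.7 V; loaded: 11.6 V

Open-circuit: V = 16.7 × 33.0/(10.5 + 33.0) = 12.7 V.
With the load, Rb becomes Rb‖R_L = 23.96 kΩ, so V = 16.7 × 23.96/34.46 = 11.6 V.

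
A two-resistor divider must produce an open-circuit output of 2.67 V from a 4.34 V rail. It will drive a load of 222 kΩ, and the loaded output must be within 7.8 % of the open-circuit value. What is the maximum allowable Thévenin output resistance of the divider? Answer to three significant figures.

Loading drop = R_th/(R_th + R_L) ≤ 0.0780, so R_th ≤ R_L · ε/(1−ε) = 222 kΩ × 0.0780/0.9220 = 18.8 kΩ.
(Any R1, R2 with R2/(R1+R2) = 0.615 and R1‖R2 ≤ 18.8 kΩ will meet the spec.)

R_th ≤ 18.8 kΩ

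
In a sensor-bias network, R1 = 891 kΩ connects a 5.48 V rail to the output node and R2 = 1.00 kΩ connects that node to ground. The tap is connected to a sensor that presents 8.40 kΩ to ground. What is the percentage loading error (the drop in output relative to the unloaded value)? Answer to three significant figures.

10.6 %

The divider's output (Thévenin) resistance is R1‖R2 = 0.9989 kΩ.
Fractional drop under load = R_th/(R_th + R_L) = 0.9989 / (0.9989 + 8.40) = 0.1063.
So the output falls by 10.6 %.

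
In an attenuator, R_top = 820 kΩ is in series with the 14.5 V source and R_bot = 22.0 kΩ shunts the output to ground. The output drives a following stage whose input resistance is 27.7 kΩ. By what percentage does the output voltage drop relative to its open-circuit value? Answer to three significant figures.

The divider's output (Thévenin) resistance is R_top‖R_bot = 21.43 kΩ.
Fractional drop under load = R_th/(R_th + R_L) = 21.43 / (21.43 + 27.7) = 0.4361.
So the output falls by 43.6 %.

43.6 %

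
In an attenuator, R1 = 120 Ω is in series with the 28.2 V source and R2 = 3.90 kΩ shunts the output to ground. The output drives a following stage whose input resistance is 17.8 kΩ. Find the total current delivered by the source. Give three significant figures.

R2‖R_L = 3199 Ω, so the source sees R1 + R2‖R_L = 3319 Ω.
I = 28.2 V / 3319 Ω = 8.50 mA.

I ≈ 8.50 mA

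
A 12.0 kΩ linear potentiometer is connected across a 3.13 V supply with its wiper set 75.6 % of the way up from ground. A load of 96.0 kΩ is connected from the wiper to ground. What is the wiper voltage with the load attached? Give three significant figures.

The wiper splits the pot into (1−α)R = 2.928 kΩ above and αR = 9.072 kΩ below.
Lower section ‖ load = 8.289 kΩ.
V_wiper = 3.13 × 8.289/(2.928 + 8.289) = 2.31 V.

V ≈ 2.31 V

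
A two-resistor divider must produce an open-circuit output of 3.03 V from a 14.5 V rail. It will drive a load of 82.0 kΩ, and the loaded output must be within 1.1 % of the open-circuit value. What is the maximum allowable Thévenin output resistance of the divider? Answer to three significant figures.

R_th ≤ 912 Ω

Loading drop = R_th/(R_th + R_L) ≤ 0.0110, so R_th ≤ R_L · ε/(1−ε) = 82.0 kΩ × 0.0110/0.9890 = 912 Ω.
(Any R1, R2 with R2/(R1+R2) = 0.209 and R1‖R2 ≤ 912 Ω will meet the spec.)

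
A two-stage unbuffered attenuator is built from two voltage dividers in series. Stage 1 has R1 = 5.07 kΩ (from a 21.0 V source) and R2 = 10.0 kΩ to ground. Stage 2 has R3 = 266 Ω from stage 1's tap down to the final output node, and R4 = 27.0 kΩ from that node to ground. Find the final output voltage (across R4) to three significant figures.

V_out ≈ 12.3 V

Stage 2 presents R3+R4 = 27270 Ω as a load on stage 1's tap.
Stage 1's lower leg becomes R2‖(R3+R4) = 7317 Ω, so V_mid = 21.0 × 7317/12390 = 12.40 V.
Stage 2 is itself unloaded: V_out = V_mid × R4/(R3+R4) = 12.40 × 27000/27270 = 12.3 V.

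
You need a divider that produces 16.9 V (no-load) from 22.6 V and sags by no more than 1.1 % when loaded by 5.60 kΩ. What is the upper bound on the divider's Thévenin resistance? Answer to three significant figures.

R_th ≤ 62.3 Ω

Loading drop = R_th/(R_th + R_L) ≤ 0.0110, so R_th ≤ R_L · ε/(1−ε) = 5.60 kΩ × 0.0110/0.9890 = 62.3 Ω.
(Any R1, R2 with R2/(R1+R2) = 0.748 and R1‖R2 ≤ 62.3 Ω will meet the spec.)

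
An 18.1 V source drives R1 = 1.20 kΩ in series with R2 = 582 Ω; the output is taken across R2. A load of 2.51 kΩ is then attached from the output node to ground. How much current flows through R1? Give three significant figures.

I ≈ 10.8 mA

R2‖R_L = 472.5 Ω, so the source sees R1 + R2‖R_L = 1672 Ω.
I = 18.1 V / 1672 Ω = 10.8 mA.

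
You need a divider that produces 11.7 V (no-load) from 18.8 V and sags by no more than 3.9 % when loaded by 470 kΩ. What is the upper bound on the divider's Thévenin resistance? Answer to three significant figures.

R_th ≤ 19.1 kΩ

Loading drop = R_th/(R_th + R_L) ≤ 0.0390, so R_th ≤ R_L · ε/(1−ε) = 470 kΩ × 0.0390/0.9610 = 19.1 kΩ.
(Any R1, R2 with R2/(R1+R2) = 0.622 and R1‖R2 ≤ 19.1 kΩ will meet the spec.)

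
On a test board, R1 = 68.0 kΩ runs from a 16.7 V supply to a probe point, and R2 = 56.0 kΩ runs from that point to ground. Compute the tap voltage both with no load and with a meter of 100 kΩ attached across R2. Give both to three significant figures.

Open-circuit: V = 16.7 × 56.0/(68.0 + 56.0) = 7.54 V.
With the load, R2 becomes R2‖R_L = 35.90 kΩ, so V = 16.7 × 35.90/103.9 = 5.77 V.

Unloaded: 7.54 V; loaded: 5.77 V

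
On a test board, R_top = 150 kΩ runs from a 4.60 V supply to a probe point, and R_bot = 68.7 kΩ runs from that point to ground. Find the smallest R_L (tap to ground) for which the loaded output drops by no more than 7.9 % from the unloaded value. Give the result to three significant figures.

Output resistance R_th = R_top‖R_bot = (150 × 68.7)/218.7 = 47.12 kΩ.
The fractional drop is R_th/(R_th + R_L); requiring this ≤ 0.0790 gives R_L ≥ R_th(1/0.0790 − 1) = 47.12 × 11.66 = 549 kΩ.

R_L(min) ≈ 549 kΩ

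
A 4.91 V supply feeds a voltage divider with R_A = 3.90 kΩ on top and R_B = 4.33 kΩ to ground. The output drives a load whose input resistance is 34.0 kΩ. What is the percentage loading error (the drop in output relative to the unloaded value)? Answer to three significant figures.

5.69 %

The divider's output (Thévenin) resistance is R_A‖R_B = 2.052 kΩ.
Fractional drop under load = R_th/(R_th + R_L) = 2.052 / (2.052 + 34.0) = 0.05691.
So the output falls by 5.69 %.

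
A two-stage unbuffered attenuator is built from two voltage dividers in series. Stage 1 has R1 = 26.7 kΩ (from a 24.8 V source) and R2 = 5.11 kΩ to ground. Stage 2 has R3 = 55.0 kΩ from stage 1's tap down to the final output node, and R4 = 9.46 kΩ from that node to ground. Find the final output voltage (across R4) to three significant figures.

V_out ≈ 0.548 V

Stage 2 presents R3+R4 = 64.46 kΩ as a load on stage 1's tap.
Stage 1's lower leg becomes R2‖(R3+R4) = 4.735 kΩ, so V_mid = 24.8 × 4.735/31.43 = 3.735 V.
Stage 2 is itself unloaded: V_out = V_mid × R4/(R3+R4) = 3.735 × 9.46/64.46 = 0.548 V.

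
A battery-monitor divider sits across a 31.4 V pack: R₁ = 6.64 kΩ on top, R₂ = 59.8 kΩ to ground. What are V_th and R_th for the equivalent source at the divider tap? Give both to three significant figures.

V_th = 28.3 V, R_th = 5.98 kΩ

V_th is the open-circuit tap voltage: 31.4 × 59.8/(6.64 + 59.8) = 28.3 V.
With the supply zeroed, R₁ and R₂ appear in parallel from the tap: R_th = R₁‖R₂ = (6.64 × 59.8)/66.44 = 5.98 kΩ.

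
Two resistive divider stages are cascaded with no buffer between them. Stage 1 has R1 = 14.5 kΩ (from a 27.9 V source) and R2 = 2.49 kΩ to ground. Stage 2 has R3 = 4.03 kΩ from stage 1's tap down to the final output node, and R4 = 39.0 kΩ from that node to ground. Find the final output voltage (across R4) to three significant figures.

V_out ≈ 3.53 V

Stage 2 presents R3+R4 = 43.03 kΩ as a load on stage 1's tap.
Stage 1's lower leg becomes R2‖(R3+R4) = 2.354 kΩ, so V_mid = 27.9 × 2.354/16.85 = 3.897 V.
Stage 2 is itself unloaded: V_out = V_mid × R4/(R3+R4) = 3.897 × 39.0/43.03 = 3.53 V.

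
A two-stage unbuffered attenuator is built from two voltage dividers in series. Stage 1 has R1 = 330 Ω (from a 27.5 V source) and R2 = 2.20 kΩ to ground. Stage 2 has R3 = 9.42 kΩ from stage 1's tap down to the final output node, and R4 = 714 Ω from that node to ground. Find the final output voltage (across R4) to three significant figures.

Stage 2 presents R3+R4 = 10130 Ω as a load on stage 1's tap.
Stage 1's lower leg becomes R2‖(R3+R4) = 1808 Ω, so V_mid = 27.5 × 1808/2138 = 23.25 V.
Stage 2 is itself unloaded: V_out = V_mid × R4/(R3+R4) = 23.25 × 714/10130 = 1.64 V.

V_out ≈ 1.64 V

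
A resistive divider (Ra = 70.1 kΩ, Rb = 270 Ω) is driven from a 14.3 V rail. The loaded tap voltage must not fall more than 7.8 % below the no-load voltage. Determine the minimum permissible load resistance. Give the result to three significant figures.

Output resistance R_th = Ra‖Rb = (70100 × 270)/70370 = 269.0 Ω.
The fractional drop is R_th/(R_th + R_L); requiring this ≤ 0.0780 gives R_L ≥ R_th(1/0.0780 − 1) = 269.0 × 11.82 = 3.18 kΩ.

R_L(min) ≈ 3.18 kΩ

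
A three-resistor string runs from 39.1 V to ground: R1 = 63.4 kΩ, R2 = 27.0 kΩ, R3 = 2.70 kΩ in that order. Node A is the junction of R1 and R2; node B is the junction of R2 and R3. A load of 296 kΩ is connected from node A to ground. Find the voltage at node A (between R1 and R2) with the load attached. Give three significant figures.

Below node A the series string R2+R3 = 29.70 kΩ sits in parallel with the 296 kΩ load: 26.99 kΩ.
V_A = 39.1 × 26.99/(63.4 + 26.99) = 11.7 V.

V ≈ 11.7 V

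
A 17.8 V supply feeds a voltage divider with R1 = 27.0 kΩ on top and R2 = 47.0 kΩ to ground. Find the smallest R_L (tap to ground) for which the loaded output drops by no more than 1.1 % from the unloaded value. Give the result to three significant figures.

Output resistance R_th = R1‖R2 = (27.0 × 47.0)/74.00 = 17.15 kΩ.
The fractional drop is R_th/(R_th + R_L); requiring this ≤ 0.0110 gives R_L ≥ R_th(1/0.0110 − 1) = 17.15 × 89.91 = 1.54 MΩ.

R_L(min) ≈ 1.54 MΩ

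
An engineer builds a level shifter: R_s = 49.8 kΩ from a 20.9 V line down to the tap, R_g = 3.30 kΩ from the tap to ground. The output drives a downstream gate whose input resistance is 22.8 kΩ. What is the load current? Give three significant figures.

R_g‖R_L = 2.883 kΩ; V_out = 20.9 × 2.883/52.68 = 1.144 V.
I_L = V_out / R_L = 1.144 / 22.8 kΩ = 0.0502 mA.

I_L ≈ 0.0502 mA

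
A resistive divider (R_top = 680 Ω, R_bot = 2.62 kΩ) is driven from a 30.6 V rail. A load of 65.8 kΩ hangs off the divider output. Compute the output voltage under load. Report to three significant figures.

V_out ≈ 24.1 V

The load sits in parallel with R_bot: R_bot‖R_L = (2620 × 65800) / (2620 + 65800) = 2520 Ω.
V_out = 30.6 × 2520 / (680 + 2520) = 30.6 × 2520/3200 = 24.1 V.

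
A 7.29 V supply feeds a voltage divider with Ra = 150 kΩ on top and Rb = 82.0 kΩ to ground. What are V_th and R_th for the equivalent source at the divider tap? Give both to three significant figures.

V_th is the open-circuit tap voltage: 7.29 × 82.0/(150 + 82.0) = 2.58 V.
With the supply zeroed, Ra and Rb appear in parallel from the tap: R_th = Ra‖Rb = (150 × 82.0)/232.0 = 53.0 kΩ.

V_th = 2.58 V, R_th = 53.0 kΩ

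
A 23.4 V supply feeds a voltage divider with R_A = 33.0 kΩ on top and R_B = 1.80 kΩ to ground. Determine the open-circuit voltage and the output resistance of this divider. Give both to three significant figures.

V_th = 1.21 V, R_th = 1.71 kΩ

V_th is the open-circuit tap voltage: 23.4 × 1.80/(33.0 + 1.80) = 1.21 V.
With the supply zeroed, R_A and R_B appear in parallel from the tap: R_th = R_A‖R_B = (33.0 × 1.80)/34.80 = 1.71 kΩ.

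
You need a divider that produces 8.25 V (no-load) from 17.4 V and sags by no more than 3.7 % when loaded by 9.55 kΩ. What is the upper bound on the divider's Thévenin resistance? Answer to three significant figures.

R_th ≤ 367 Ω

Loading drop = R_th/(R_th + R_L) ≤ 0.0370, so R_th ≤ R_L · ε/(1−ε) = 9.55 kΩ × 0.0370/0.9630 = 367 Ω.
(Any R1, R2 with R2/(R1+R2) = 0.474 and R1‖R2 ≤ 367 Ω will meet the spec.)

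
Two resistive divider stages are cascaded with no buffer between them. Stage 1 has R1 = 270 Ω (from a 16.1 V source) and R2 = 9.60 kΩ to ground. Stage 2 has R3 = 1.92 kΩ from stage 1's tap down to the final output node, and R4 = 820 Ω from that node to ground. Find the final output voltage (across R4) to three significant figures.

V_out ≈ 4.28 V

Stage 2 presents R3+R4 = 2740 Ω as a load on stage 1's tap.
Stage 1's lower leg becomes R2‖(R3+R4) = 2132 Ω, so V_mid = 16.1 × 2132/2402 = 14.29 V.
Stage 2 is itself unloaded: V_out = V_mid × R4/(R3+R4) = 14.29 × 820/2740 = 4.28 V.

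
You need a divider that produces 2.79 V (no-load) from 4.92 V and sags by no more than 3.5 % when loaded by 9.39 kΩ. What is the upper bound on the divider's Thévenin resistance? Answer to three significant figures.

R_th ≤ 341 Ω

Loading drop = R_th/(R_th + R_L) ≤ 0.0350, so R_th ≤ R_L · ε/(1−ε) = 9.39 kΩ × 0.0350/0.9650 = 341 Ω.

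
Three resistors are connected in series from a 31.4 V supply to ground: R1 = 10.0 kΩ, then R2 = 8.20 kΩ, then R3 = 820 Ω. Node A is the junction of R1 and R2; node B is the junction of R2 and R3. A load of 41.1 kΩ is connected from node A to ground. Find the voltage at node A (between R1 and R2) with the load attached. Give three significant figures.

V ≈ 13.4 V

Below node A the series string R2+R3 = 9020 Ω sits in parallel with the 41100 Ω load: 7397 Ω.
V_A = 31.4 × 7397/(10000 + 7397) = 13.4 V.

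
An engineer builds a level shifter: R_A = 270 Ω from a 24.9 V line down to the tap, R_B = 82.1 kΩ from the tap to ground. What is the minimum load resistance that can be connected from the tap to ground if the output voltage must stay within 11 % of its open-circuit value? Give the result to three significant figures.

Output resistance R_th = R_A‖R_B = (270 × 82100)/82370 = 269.1 Ω.
The fractional drop is R_th/(R_th + R_L); requiring this ≤ 0.110 gives R_L ≥ R_th(1/0.110 − 1) = 269.1 × 8.091 = 2.18 kΩ.

R_L(min) ≈ 2.18 kΩ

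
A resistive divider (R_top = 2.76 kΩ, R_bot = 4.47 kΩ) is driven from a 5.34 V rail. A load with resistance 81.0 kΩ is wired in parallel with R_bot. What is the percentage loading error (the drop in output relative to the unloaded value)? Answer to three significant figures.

2.06 %

The divider's output (Thévenin) resistance is R_top‖R_bot = 1.706 kΩ.
Fractional drop under load = R_th/(R_th + R_L) = 1.706 / (1.706 + 81.0) = 0.02063.
So the output falls by 2.06 %.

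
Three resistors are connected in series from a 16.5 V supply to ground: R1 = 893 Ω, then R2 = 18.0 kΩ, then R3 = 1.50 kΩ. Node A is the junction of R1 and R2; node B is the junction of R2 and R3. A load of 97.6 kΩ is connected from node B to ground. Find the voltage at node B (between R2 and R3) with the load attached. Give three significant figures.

At node B, R3 is in parallel with the load: R3‖R_L = 1477 Ω.
Below node A the resistance is R2 + (R3‖R_L) = 19480 Ω, so V_A = 16.5 × 19480/20370 = 15.78 V.
Then V_B = V_A × (R3‖R_L)/(R2 + R3‖R_L) = 15.78 × 1477/19480 = 1.20 V.

V ≈ 1.20 V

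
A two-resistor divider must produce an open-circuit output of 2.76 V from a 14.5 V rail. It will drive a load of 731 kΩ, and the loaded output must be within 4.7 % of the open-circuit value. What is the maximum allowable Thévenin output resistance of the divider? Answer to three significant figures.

Loading drop = R_th/(R_th + R_L) ≤ 0.0470, so R_th ≤ R_L · ε/(1−ε) = 731 kΩ × 0.0470/0.9530 = 36.1 kΩ.

R_th ≤ 36.1 kΩ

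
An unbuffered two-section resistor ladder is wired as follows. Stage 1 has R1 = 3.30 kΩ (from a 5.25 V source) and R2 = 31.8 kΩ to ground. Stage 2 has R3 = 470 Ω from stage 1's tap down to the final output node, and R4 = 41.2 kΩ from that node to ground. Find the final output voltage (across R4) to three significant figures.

V_out ≈ 4.39 V

Stage 2 presents R3+R4 = 41670 Ω as a load on stage 1's tap.
Stage 1's lower leg becomes R2‖(R3+R4) = 18040 Ω, so V_mid = 5.25 × 18040/21340 = 4.438 V.
Stage 2 is itself unloaded: V_out = V_mid × R4/(R3+R4) = 4.438 × 41200/41670 = 4.39 V.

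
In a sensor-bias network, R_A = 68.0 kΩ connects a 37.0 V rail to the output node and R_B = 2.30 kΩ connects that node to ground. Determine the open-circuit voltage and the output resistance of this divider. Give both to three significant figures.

V_th is the open-circuit tap voltage: 37.0 × 2.30/(68.0 + 2.30) = 1.21 V.
With the supply zeroed, R_A and R_B appear in parallel from the tap: R_th = R_A‖R_B = (68.0 × 2.30)/70.30 = 2.22 kΩ.

V_th = 1.21 V, R_th = 2.22 kΩ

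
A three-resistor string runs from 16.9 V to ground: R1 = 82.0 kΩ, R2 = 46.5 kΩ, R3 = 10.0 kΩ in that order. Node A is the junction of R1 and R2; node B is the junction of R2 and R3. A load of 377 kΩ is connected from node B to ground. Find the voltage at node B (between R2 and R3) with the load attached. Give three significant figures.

At node B, R3 is in parallel with the load: R3‖R_L = 9.742 kΩ.
Below node A the resistance is R2 + (R3‖R_L) = 56.24 kΩ, so V_A = 16.9 × 56.24/138.2 = 6.876 V.
Then V_B = V_A × (R3‖R_L)/(R2 + R3‖R_L) = 6.876 × 9.742/56.24 = 1.19 V.

V ≈ 1.19 V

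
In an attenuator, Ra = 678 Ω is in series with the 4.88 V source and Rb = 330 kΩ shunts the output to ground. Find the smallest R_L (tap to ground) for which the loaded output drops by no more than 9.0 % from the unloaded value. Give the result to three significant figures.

Output resistance R_th = Ra‖Rb = (678 × 330000)/330700 = 676.6 Ω.
The fractional drop is R_th/(R_th + R_L); requiring this ≤ 0.0900 gives R_L ≥ R_th(1/0.0900 − 1) = 676.6 × 10.11 = 6.84 kΩ.

R_L(min) ≈ 6.84 kΩ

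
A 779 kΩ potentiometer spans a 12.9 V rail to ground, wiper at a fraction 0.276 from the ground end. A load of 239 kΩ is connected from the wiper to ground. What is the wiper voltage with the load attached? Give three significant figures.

V ≈ 2.16 V

The wiper splits the pot into (1−α)R = 564.0 kΩ above and αR = 215.0 kΩ below.
Lower section ‖ load = 113.2 kΩ.
V_wiper = 12.9 × 113.2/(564.0 + 113.2) = 2.16 V.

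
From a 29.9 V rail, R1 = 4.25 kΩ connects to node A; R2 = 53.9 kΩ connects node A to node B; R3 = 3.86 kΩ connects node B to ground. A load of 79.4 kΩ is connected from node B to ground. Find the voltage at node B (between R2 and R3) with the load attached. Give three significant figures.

V ≈ 1.78 V

At node B, R3 is in parallel with the load: R3‖R_L = 3.681 kΩ.
Below node A the resistance is R2 + (R3‖R_L) = 57.58 kΩ, so V_A = 29.9 × 57.58/61.83 = 27.84 V.
Then V_B = V_A × (R3‖R_L)/(R2 + R3‖R_L) = 27.84 × 3.681/57.58 = 1.78 V.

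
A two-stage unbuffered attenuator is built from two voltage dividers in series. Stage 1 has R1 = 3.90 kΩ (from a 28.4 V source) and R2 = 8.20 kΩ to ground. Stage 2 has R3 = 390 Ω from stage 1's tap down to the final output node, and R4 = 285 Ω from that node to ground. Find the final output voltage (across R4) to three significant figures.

V_out ≈ 1.65 V

Stage 2 presents R3+R4 = 675.0 Ω as a load on stage 1's tap.
Stage 1's lower leg becomes R2‖(R3+R4) = 623.7 Ω, so V_mid = 28.4 × 623.7/4524 = 3.915 V.
Stage 2 is itself unloaded: V_out = V_mid × R4/(R3+R4) = 3.915 × 285/675.0 = 1.65 V.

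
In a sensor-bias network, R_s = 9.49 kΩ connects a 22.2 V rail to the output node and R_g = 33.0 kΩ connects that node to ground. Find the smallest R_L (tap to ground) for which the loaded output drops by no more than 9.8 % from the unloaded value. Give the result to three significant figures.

Output resistance R_th = R_s‖R_g = (9.49 × 33.0)/42.49 = 7.370 kΩ.
The fractional drop is R_th/(R_th + R_L); requiring this ≤ 0.0980 gives R_L ≥ R_th(1/0.0980 − 1) = 7.370 × 9.204 = 67.8 kΩ.

R_L(min) ≈ 67.8 kΩ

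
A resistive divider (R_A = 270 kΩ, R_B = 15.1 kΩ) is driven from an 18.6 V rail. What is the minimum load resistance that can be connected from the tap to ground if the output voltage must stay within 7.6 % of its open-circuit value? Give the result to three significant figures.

Output resistance R_th = R_A‖R_B = (270 × 15.1)/285.1 = 14.30 kΩ.
The fractional drop is R_th/(R_th + R_L); requiring this ≤ 0.0760 gives R_L ≥ R_th(1/0.0760 − 1) = 14.30 × 12.16 = 174 kΩ.

R_L(min) ≈ 174 kΩ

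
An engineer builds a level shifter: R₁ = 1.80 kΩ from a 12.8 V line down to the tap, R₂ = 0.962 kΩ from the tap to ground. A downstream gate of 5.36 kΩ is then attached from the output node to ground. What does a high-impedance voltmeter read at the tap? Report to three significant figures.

V_out ≈ 3.99 V

The load sits in parallel with R₂: R₂‖R_L = (962 × 5360) / (962 + 5360) = 815.6 Ω.
V_out = 12.8 × 815.6 / (1800 + 815.6) = 12.8 × 815.6/2616 = 3.99 V.
(Unloaded it would have been 4.46 V.)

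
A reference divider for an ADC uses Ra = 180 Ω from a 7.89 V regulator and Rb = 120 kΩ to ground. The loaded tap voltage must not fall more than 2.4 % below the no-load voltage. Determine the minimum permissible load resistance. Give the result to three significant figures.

R_L(min) ≈ 7.31 kΩ

Output resistance R_th = Ra‖Rb = (180 × 120000)/120200 = 179.7 Ω.
The fractional drop is R_th/(R_th + R_L); requiring this ≤ 0.0240 gives R_L ≥ R_th(1/0.0240 − 1) = 179.7 × 40.67 = 7.31 kΩ.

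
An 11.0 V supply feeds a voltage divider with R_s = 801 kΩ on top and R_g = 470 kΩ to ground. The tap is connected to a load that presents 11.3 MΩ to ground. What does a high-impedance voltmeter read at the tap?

The load sits in parallel with R_g: R_g‖R_L = (470 × 11300) / (470 + 11300) = 451.2 kΩ.
V_out = 11.0 × 451.2 / (801 + 451.2) = 11.0 × 451.2/1252 = 3.96 V.
(Unloaded it would have been 4.07 V.)

V_out ≈ 3.96 V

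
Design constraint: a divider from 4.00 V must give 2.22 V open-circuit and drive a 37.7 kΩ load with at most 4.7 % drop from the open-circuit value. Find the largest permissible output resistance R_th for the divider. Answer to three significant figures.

R_th ≤ 1.86 kΩ

Loading drop = R_th/(R_th + R_L) ≤ 0.0470, so R_th ≤ R_L · ε/(1−ε) = 37.7 kΩ × 0.0470/0.9530 = 1.86 kΩ.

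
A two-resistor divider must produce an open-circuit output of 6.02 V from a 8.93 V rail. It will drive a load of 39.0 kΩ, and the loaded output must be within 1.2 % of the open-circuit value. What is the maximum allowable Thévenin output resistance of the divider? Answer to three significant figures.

Loading drop = R_th/(R_th + R_L) ≤ 0.0120, so R_th ≤ R_L · ε/(1−ε) = 39.0 kΩ × 0.0120/0.9880 = 474 Ω.
(Any R1, R2 with R2/(R1+R2) = 0.674 and R1‖R2 ≤ 474 Ω will meet the spec.)

R_th ≤ 474 Ω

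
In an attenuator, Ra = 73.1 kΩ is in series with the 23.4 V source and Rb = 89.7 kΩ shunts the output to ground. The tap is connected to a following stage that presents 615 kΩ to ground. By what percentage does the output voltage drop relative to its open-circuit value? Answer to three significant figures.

6.15 %

The divider's output (Thévenin) resistance is Ra‖Rb = 40.28 kΩ.
Fractional drop under load = R_th/(R_th + R_L) = 40.28 / (40.28 + 615) = 0.06147.
So the output falls by 6.15 %.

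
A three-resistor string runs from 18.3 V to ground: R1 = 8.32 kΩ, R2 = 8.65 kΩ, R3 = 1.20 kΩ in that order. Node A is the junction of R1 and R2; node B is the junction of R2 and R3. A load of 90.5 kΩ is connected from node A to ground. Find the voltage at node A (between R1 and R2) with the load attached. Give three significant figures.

Below node A the series string R2+R3 = 9.850 kΩ sits in parallel with the 90.5 kΩ load: 8.883 kΩ.
V_A = 18.3 × 8.883/(8.32 + 8.883) = 9.45 V.

V ≈ 9.45 V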